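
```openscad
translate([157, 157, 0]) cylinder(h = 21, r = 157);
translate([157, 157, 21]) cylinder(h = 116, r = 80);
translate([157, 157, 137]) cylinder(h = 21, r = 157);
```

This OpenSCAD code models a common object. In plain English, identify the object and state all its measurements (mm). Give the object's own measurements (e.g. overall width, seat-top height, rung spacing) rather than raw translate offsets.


A spool: two coaxial disc flanges of radius 157 mm and thickness 21 mm, joined by a core cylinder of radius 80 mm and height 116 mm. The lower flange rests on z = 0 and the three cylinders share a vertical axis.


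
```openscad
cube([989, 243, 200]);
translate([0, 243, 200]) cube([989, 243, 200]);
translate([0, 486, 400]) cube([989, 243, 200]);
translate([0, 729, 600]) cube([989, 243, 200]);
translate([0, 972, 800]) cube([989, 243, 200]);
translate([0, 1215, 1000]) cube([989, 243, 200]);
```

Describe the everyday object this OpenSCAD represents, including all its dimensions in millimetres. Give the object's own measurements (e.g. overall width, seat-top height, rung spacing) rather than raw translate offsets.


A straight staircase of 6 solid steps. Each step is 989 mm wide (x), 243 mm deep (y, the going) and 200 mm tall (the rise). The first step rests on the floor; each subsequent step sits one going further in +y and one rise higher in +z, directly behind and above the previous step with no overlap.


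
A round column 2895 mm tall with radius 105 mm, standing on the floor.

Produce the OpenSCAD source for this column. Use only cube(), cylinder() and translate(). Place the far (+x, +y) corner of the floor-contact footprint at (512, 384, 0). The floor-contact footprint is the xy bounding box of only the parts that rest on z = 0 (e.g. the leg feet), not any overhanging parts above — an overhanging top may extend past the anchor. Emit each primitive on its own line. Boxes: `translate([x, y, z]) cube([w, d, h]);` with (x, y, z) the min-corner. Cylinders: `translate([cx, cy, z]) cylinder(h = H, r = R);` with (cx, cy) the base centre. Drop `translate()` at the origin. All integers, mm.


translate([407, 279, 0]) cylinder(h = 2895, r = 105);


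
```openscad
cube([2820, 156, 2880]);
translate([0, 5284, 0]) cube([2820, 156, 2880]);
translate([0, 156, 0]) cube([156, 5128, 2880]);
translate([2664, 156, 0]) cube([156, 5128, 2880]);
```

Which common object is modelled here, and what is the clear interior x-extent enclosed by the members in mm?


A house (or room) frame. The interior width is 2508 mm.

Four 2880 mm walls enclosing a rectangle with no floor or roof — a room or house frame. Outside width is 2820 mm and wall thickness is 156 mm, so the interior width is 2820 − 2 × 156 = 2508 mm.


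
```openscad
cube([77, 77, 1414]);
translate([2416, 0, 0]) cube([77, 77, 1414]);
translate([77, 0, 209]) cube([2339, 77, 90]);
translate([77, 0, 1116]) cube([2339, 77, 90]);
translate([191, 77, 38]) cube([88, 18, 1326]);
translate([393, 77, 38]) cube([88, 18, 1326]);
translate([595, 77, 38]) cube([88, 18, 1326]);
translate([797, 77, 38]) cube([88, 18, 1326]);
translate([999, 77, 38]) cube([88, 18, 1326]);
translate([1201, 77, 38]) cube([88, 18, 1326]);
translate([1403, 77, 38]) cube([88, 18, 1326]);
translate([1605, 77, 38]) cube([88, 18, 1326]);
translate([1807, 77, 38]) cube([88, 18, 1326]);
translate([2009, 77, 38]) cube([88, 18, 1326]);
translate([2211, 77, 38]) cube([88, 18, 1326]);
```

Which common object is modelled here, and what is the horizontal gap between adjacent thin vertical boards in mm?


A fence section. The picket gap is 114 mm.

Two posts, two rails, 11 pickets — a fence section. Span 2339 mm holds 11 pickets of 88 mm with 12 equal gaps: ⌊(2339 − 11·88) / 12⌋ = 114 mm.


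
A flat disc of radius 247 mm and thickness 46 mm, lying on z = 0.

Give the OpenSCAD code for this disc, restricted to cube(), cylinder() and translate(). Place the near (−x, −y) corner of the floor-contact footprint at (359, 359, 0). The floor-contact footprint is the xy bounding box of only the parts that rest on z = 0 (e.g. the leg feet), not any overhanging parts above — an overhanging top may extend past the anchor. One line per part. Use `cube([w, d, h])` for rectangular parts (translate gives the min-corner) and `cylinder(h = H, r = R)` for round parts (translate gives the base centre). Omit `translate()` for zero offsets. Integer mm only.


translate([606, 606, 0]) cylinder(h = 46, r = 247);


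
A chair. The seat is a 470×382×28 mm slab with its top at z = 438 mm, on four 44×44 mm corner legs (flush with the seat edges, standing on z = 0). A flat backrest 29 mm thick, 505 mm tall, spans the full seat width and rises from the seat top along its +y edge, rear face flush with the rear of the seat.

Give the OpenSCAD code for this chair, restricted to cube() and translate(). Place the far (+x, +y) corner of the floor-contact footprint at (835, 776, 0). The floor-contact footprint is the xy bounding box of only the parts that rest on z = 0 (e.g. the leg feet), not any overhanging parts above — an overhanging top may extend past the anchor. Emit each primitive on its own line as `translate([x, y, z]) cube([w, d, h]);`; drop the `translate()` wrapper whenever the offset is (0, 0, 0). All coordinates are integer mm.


// leg_h = 438 - 28 = 410
translate([365, 394, 410]) cube([470, 382, 28]);
translate([365, 394, 0]) cube([44, 44, 410]);
translate([791, 394, 0]) cube([44, 44, 410]);
translate([365, 732, 0]) cube([44, 44, 410]);
translate([791, 732, 0]) cube([44, 44, 410]);
translate([365, 747, 438]) cube([470, 29, 505]);


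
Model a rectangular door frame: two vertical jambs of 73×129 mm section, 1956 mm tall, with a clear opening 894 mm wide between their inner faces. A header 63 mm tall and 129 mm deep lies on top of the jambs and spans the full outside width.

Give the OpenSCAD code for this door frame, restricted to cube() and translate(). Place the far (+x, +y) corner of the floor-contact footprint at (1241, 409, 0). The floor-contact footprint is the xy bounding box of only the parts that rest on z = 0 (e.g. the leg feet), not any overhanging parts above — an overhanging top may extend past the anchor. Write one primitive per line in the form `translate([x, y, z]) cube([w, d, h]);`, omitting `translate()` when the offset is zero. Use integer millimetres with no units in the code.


translate([201, 280, 0]) cube([73, 129, 1956]);
translate([1168, 280, 0]) cube([73, 129, 1956]);
translate([201, 280, 1956]) cube([1040, 129, 63]);


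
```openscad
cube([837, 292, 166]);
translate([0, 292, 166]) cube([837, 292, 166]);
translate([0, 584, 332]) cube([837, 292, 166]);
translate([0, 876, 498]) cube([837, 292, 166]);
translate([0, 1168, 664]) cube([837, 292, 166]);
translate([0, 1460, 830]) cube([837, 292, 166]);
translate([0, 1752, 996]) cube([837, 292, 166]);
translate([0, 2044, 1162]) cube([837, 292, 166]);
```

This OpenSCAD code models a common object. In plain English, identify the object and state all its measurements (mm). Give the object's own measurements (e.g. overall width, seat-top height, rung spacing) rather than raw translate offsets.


A straight staircase of 8 solid steps. Each step is 837 mm wide (x), 292 mm deep (y, the going) and 166 mm tall (the rise). The first step rests on the floor; each subsequent step sits one going further in +y and one rise higher in +z, directly behind and above the previous step with no overlap.


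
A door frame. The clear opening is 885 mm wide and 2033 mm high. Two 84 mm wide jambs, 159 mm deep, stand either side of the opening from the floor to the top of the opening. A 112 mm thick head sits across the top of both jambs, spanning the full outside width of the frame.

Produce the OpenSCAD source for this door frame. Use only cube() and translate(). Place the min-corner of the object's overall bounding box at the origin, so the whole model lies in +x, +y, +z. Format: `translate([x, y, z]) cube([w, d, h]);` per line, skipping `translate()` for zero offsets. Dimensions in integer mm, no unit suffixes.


cube([84, 159, 2033]);
translate([969, 0, 0]) cube([84, 159, 2033]);
translate([0, 0, 2033]) cube([1053, 159, 112]);


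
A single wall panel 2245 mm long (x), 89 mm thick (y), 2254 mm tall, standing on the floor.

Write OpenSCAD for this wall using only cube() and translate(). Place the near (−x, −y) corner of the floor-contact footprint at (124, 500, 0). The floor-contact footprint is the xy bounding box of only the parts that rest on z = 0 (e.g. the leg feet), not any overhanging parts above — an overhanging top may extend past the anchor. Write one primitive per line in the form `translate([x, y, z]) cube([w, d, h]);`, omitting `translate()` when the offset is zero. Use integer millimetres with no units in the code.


translate([124, 500, 0]) cube([2245, 89, 2254]);


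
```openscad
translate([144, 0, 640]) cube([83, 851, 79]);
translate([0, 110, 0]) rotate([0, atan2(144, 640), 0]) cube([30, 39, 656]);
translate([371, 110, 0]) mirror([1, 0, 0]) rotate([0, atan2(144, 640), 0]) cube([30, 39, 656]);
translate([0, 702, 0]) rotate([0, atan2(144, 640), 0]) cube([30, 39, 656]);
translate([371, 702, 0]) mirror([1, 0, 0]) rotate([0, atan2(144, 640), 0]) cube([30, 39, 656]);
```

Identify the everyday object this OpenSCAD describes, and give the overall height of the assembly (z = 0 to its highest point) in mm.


A sawhorse. The overall height is 719 mm.

A beam across two mirrored pairs of raked legs — a sawhorse. The beam's underside is at z = 640 (matching the legs' vertical rise in atan2(144, 640)) and the beam is 79 mm tall, so its top is at 640 + 79 = 719 mm. The raked legs top out at the beam's underside, so that is the highest point.


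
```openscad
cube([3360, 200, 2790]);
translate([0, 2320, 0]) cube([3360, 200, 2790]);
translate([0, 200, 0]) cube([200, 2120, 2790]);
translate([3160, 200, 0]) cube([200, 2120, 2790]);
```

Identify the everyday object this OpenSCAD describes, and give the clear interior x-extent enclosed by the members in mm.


A house (or room) frame. The interior width is 2960 mm.

Four 2790 mm walls enclosing a rectangle with no floor or roof — a room or house frame. Outside width is 3360 mm and wall thickness is 200 mm, so the interior width is 3360 − 2 × 200 = 2960 mm.


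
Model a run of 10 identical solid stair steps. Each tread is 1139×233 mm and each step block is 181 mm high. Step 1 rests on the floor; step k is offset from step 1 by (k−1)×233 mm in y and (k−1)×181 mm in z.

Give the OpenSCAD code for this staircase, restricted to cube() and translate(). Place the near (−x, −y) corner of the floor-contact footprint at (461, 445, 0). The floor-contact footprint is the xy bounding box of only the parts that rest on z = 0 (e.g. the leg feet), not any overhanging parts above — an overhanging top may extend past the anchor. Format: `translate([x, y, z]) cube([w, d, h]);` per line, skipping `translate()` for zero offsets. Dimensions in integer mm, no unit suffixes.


translate([461, 445, 0]) cube([1139, 233, 181]);
translate([461, 678, 181]) cube([1139, 233, 181]);
translate([461, 911, 362]) cube([1139, 233, 181]);
translate([461, 1144, 543]) cube([1139, 233, 181]);
translate([461, 1377, 724]) cube([1139, 233, 181]);
translate([461, 1610, 905]) cube([1139, 233, 181]);
translate([461, 1843, 1086]) cube([1139, 233, 181]);
translate([461, 2076, 1267]) cube([1139, 233, 181]);
translate([461, 2309, 1448]) cube([1139, 233, 181]);
translate([461, 2542, 1629]) cube([1139, 233, 181]);


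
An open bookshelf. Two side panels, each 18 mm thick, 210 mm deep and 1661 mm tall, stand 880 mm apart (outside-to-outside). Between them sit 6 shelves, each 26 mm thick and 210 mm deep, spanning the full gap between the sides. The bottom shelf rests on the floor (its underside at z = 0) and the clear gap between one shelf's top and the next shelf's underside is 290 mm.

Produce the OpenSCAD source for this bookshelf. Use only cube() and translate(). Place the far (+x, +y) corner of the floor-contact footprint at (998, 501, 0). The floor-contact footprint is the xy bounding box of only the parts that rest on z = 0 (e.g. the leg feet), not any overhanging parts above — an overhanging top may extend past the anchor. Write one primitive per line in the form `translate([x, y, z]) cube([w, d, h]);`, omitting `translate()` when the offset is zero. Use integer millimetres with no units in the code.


translate([118, 291, 0]) cube([18, 210, 1661]);
translate([980, 291, 0]) cube([18, 210, 1661]);
translate([136, 291, 0]) cube([844, 210, 26]);
translate([136, 291, 316]) cube([844, 210, 26]);
translate([136, 291, 632]) cube([844, 210, 26]);
translate([136, 291, 948]) cube([844, 210, 26]);
translate([136, 291, 1264]) cube([844, 210, 26]);
translate([136, 291, 1580]) cube([844, 210, 26]);


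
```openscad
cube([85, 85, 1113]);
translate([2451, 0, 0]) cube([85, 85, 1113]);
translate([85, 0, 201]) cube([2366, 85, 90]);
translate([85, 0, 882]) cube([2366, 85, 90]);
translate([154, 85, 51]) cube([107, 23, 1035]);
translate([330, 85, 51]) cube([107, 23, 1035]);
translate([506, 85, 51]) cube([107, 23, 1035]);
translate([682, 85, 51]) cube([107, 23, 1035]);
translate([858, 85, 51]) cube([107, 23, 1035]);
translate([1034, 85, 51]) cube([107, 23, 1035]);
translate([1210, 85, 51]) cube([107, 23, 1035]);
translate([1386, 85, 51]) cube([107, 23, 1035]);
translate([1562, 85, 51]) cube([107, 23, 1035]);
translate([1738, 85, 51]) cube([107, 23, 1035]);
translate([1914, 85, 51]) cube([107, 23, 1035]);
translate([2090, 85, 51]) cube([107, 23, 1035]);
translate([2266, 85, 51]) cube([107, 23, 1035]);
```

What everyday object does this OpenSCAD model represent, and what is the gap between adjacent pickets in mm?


A fence section. The picket gap is 69 mm.

Two posts, two rails, 13 pickets — a fence section. Span 2366 mm holds 13 pickets of 107 mm with 14 equal gaps: ⌊(2366 − 13·107) / 14⌋ = 69 mm.


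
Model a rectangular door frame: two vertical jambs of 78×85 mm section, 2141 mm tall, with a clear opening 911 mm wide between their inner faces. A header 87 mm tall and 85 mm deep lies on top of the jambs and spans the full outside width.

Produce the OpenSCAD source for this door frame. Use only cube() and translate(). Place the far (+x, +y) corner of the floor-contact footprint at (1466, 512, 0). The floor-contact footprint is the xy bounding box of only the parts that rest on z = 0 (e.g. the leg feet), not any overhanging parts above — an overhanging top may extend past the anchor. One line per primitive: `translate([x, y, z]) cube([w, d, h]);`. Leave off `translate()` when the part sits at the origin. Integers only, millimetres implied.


translate([399, 427, 0]) cube([78, 85, 2141]);
translate([1388, 427, 0]) cube([78, 85, 2141]);
translate([399, 427, 2141]) cube([1067, 85, 87]);


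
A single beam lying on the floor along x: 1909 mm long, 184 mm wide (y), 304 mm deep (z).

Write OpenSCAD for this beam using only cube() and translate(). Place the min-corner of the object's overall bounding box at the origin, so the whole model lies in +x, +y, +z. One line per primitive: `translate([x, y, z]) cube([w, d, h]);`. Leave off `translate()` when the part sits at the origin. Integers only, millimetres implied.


cube([1909, 184, 304]);


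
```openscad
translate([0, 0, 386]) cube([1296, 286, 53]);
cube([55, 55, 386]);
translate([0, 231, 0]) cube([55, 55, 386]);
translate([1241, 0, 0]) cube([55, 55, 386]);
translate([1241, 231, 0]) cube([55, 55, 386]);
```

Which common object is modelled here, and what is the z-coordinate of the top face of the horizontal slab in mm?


A bench. The seat-top height is 439 mm.

A long slab on four corner posts — a bench. The slab sits at z = 386 with thickness 53, so the top is 386 + 53 = 439 mm.


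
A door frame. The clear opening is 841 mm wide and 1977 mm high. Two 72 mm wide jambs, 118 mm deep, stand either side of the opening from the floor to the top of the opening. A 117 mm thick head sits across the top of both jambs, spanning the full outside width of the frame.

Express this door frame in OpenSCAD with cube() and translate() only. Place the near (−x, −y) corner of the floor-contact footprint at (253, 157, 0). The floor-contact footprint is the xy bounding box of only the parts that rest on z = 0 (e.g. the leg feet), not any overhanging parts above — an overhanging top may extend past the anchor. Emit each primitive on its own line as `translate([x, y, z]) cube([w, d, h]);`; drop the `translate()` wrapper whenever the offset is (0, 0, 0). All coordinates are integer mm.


translate([253, 157, 0]) cube([72, 118, 1977]);
translate([1166, 157, 0]) cube([72, 118, 1977]);
translate([253, 157, 1977]) cube([985, 118, 117]);


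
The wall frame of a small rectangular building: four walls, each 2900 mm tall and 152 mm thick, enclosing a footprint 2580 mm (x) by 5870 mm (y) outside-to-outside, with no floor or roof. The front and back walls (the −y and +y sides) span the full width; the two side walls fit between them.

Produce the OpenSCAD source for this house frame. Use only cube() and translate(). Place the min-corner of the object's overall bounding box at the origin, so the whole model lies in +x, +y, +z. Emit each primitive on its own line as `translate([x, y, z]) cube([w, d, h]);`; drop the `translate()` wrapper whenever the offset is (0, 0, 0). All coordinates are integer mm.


cube([2580, 152, 2900]);
translate([0, 5718, 0]) cube([2580, 152, 2900]);
translate([0, 152, 0]) cube([152, 5566, 2900]);
translate([2428, 152, 0]) cube([152, 5566, 2900]);


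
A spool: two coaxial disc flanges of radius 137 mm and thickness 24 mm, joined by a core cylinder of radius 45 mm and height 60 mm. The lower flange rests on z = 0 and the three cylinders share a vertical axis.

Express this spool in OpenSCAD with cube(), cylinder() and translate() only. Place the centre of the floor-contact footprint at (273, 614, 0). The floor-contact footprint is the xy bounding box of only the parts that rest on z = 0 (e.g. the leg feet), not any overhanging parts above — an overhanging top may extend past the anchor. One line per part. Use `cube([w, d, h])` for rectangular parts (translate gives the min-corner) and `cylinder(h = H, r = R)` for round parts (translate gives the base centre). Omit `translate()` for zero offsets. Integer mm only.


translate([273, 614, 0]) cylinder(h = 24, r = 137);
translate([273, 614, 24]) cylinder(h = 60, r = 45);
translate([273, 614, 84]) cylinder(h = 24, r = 137);


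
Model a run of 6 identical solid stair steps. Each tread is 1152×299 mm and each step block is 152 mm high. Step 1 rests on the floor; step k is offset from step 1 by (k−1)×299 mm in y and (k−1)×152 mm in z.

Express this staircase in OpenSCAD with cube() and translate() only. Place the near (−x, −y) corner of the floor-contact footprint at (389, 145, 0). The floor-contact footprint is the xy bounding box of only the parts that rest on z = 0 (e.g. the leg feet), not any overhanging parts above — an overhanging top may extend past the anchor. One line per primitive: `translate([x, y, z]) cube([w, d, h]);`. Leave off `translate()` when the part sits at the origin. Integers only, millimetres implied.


translate([389, 145, 0]) cube([1152, 299, 152]);
translate([389, 444, 152]) cube([1152, 299, 152]);
translate([389, 743, 304]) cube([1152, 299, 152]);
translate([389, 1042, 456]) cube([1152, 299, 152]);
translate([389, 1341, 608]) cube([1152, 299, 152]);
translate([389, 1640, 760]) cube([1152, 299, 152]);


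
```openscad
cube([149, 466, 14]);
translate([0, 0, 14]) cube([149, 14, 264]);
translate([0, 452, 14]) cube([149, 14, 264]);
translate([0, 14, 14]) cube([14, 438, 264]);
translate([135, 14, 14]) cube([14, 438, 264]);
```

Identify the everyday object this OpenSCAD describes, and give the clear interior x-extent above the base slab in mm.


An open box. The internal width is 121 mm.

A 149×466 base slab with four walls standing on it — an open box. The base is 149 mm wide and the walls are 14 mm thick, so the internal width is 149 − 2 × 14 = 121 mm.


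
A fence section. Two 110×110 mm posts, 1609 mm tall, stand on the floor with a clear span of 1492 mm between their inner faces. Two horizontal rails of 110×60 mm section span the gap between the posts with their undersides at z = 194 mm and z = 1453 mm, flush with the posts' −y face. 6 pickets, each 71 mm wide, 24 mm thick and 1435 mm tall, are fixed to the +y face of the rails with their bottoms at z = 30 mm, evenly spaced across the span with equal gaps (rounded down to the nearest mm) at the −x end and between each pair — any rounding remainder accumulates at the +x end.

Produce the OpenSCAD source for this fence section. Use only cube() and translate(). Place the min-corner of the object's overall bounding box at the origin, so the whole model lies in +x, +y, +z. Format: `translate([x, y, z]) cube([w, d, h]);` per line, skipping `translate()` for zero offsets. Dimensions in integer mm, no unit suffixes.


cube([110, 110, 1609]);
translate([1602, 0, 0]) cube([110, 110, 1609]);
translate([110, 0, 194]) cube([1492, 110, 60]);
translate([110, 0, 1453]) cube([1492, 110, 60]);
translate([262, 110, 30]) cube([71, 24, 1435]);
translate([485, 110, 30]) cube([71, 24, 1435]);
translate([708, 110, 30]) cube([71, 24, 1435]);
translate([931, 110, 30]) cube([71, 24, 1435]);
translate([1154, 110, 30]) cube([71, 24, 1435]);
translate([1377, 110, 30]) cube([71, 24, 1435]);


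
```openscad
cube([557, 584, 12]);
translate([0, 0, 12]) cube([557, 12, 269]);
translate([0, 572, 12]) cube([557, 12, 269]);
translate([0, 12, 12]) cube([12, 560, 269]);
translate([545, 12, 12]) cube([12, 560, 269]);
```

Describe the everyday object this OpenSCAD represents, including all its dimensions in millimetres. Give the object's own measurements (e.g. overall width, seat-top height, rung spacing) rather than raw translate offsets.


An open-topped rectangular box: outside dimensions 557×584×281 mm, with a uniform wall and base thickness of 12 mm. The base is a full 557×584 slab on the floor; four walls sit on top of the base. The front and back walls (the −y and +y sides) span the full width; the two side walls fit between them.


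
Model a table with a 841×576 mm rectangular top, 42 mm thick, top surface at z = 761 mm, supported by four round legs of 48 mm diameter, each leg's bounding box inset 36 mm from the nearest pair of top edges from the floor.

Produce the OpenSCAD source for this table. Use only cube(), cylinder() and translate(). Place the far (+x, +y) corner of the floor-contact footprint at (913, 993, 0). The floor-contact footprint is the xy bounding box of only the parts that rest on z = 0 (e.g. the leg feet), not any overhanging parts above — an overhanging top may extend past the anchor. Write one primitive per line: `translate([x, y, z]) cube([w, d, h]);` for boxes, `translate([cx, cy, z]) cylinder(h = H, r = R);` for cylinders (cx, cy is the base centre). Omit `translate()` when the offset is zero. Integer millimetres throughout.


translate([108, 453, 719]) cube([841, 576, 42]);
translate([168, 513, 0]) cylinder(h = 719, r = 24);
translate([889, 513, 0]) cylinder(h = 719, r = 24);
translate([168, 969, 0]) cylinder(h = 719, r = 24);
translate([889, 969, 0]) cylinder(h = 719, r = 24);


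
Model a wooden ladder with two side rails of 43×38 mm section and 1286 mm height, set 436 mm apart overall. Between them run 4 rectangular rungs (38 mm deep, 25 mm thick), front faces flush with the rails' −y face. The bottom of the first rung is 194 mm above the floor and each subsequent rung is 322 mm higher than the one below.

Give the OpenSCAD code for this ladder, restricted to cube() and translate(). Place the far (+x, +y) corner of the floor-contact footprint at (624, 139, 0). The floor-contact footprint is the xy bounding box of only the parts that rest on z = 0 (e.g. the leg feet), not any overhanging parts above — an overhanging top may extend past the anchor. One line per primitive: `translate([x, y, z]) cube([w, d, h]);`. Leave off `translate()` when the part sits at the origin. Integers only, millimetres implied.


translate([188, 101, 0]) cube([43, 38, 1286]);
translate([581, 101, 0]) cube([43, 38, 1286]);
translate([231, 101, 194]) cube([350, 38, 25]);
translate([231, 101, 516]) cube([350, 38, 25]);
translate([231, 101, 838]) cube([350, 38, 25]);
translate([231, 101, 1160]) cube([350, 38, 25]);


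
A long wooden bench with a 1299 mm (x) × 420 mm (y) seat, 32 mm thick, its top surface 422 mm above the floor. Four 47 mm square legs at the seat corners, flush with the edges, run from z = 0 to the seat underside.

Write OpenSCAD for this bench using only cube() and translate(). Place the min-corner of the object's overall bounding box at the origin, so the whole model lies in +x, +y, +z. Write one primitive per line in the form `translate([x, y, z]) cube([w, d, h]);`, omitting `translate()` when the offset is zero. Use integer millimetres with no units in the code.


translate([0, 0, 390]) cube([1299, 420, 32]);
cube([47, 47, 390]);
translate([0, 373, 0]) cube([47, 47, 390]);
translate([1252, 0, 0]) cube([47, 47, 390]);
translate([1252, 373, 0]) cube([47, 47, 390]);


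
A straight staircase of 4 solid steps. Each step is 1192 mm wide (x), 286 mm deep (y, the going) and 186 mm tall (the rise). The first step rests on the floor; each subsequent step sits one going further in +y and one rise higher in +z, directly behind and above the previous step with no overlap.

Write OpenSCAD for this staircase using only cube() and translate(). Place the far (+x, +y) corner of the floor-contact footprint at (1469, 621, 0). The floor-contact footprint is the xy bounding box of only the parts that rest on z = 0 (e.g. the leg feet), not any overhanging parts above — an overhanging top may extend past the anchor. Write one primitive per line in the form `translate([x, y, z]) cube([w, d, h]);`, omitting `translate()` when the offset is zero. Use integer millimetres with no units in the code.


translate([277, 335, 0]) cube([1192, 286, 186]);
translate([277, 621, 186]) cube([1192, 286, 186]);
translate([277, 907, 372]) cube([1192, 286, 186]);
translate([277, 1193, 558]) cube([1192, 286, 186]);


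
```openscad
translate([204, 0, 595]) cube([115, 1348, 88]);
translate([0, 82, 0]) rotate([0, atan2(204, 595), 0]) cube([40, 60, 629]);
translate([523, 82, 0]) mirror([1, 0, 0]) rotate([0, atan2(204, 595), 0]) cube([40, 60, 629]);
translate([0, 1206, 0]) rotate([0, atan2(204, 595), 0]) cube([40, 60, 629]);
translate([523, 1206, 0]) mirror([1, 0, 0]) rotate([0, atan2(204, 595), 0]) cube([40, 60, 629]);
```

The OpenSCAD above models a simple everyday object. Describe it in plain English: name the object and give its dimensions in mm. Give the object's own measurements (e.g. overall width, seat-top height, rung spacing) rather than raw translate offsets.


A sawhorse. A 115×1348×88 mm beam (x, y, z) sits on two A-frame leg pairs. Each pair is two raked legs of 40×60 mm section (60 mm along y) splaying symmetrically in x. Each leg rises 595 mm vertically over 204 mm of horizontal reach and is 629 mm long along its own axis. Every leg's outer bottom edge rests on the floor and its outer top edge meets a bottom edge of the beam — the left legs (tilting toward +x) meet the beam's −x bottom edge, the right legs (their mirror images, tilting toward −x) meet its +x bottom edge — so the leg tops tuck under the beam, the beam's underside is 595 mm above the floor, and the feet are 523 mm apart outside-to-outside with the beam centred between them. The two leg pairs are set in 82 mm from either end of the beam.


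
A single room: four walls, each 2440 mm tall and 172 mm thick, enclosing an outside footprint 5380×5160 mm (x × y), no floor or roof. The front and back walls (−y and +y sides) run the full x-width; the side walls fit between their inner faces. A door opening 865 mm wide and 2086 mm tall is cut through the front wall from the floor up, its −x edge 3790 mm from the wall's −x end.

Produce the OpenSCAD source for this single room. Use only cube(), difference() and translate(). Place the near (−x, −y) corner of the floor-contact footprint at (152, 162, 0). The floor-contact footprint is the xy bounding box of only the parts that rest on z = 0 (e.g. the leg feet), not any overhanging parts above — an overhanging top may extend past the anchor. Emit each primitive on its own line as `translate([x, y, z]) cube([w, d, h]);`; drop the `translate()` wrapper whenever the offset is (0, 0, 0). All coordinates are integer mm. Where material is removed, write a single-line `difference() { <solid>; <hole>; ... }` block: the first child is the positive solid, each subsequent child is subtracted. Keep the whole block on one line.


difference() { translate([152, 162, 0]) cube([5380, 172, 2440]); translate([3942, 162, 0]) cube([865, 172, 2086]); }
translate([152, 5150, 0]) cube([5380, 172, 2440]);
translate([152, 334, 0]) cube([172, 4816, 2440]);
translate([5360, 334, 0]) cube([172, 4816, 2440]);


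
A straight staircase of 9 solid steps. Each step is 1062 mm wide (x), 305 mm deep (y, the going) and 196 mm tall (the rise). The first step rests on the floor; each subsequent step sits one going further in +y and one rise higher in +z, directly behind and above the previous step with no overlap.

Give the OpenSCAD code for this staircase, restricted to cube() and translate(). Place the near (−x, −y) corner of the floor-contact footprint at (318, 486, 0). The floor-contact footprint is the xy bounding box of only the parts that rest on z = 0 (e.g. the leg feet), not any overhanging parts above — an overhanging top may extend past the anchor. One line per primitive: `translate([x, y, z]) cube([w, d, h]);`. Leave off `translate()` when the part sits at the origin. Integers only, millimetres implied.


translate([318, 486, 0]) cube([1062, 305, 196]);
translate([318, 791, 196]) cube([1062, 305, 196]);
translate([318, 1096, 392]) cube([1062, 305, 196]);
translate([318, 1401, 588]) cube([1062, 305, 196]);
translate([318, 1706, 784]) cube([1062, 305, 196]);
translate([318, 2011, 980]) cube([1062, 305, 196]);
translate([318, 2316, 1176]) cube([1062, 305, 196]);
translate([318, 2621, 1372]) cube([1062, 305, 196]);
translate([318, 2926, 1568]) cube([1062, 305, 196]);


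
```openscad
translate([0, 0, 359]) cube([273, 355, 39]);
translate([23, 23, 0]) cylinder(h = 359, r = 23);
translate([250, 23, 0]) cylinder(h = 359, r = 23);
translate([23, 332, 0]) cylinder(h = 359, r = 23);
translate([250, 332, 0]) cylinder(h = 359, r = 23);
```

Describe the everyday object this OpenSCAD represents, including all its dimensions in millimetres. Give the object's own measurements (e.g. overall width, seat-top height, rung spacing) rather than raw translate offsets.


A four-legged stool. The seat is a 273×355×39 mm slab whose top surface is at z = 398 mm; four round legs, each 46 mm in diameter, run from the floor (z = 0) to the underside of the seat, each leg's axis is inset half a diameter from the nearest pair of seat edges (so the leg's bounding box is flush with the corner).


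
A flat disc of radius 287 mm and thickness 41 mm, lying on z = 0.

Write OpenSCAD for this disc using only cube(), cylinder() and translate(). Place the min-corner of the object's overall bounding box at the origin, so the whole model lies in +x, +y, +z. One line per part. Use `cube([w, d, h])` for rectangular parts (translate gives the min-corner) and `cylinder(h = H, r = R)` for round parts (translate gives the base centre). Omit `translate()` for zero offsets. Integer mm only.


translate([287, 287, 0]) cylinder(h = 41, r = 287);


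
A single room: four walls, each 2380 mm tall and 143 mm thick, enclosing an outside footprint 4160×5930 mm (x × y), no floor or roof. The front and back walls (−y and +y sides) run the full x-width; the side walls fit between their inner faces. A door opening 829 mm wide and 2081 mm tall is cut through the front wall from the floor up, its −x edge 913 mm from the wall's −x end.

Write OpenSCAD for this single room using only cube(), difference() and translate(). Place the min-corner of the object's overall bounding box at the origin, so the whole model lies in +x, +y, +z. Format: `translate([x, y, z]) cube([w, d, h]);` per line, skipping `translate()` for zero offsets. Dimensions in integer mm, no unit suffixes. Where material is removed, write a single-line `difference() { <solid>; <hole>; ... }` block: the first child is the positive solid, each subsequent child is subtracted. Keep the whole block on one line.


difference() { cube([4160, 143, 2380]); translate([913, 0, 0]) cube([829, 143, 2081]); }
translate([0, 5787, 0]) cube([4160, 143, 2380]);
translate([0, 143, 0]) cube([143, 5644, 2380]);
translate([4017, 143, 0]) cube([143, 5644, 2380]);


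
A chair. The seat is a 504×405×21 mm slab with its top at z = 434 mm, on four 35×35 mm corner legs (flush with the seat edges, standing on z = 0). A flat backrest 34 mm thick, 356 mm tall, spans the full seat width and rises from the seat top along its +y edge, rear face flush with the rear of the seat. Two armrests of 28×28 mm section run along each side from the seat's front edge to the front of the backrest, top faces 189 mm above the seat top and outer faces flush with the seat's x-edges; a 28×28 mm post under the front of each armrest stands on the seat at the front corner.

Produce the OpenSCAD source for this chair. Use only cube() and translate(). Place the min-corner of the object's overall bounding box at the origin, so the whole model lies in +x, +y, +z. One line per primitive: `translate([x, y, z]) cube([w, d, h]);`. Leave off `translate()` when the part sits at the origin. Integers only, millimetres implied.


translate([0, 0, 413]) cube([504, 405, 21]);
cube([35, 35, 413]);
translate([469, 0, 0]) cube([35, 35, 413]);
translate([0, 370, 0]) cube([35, 35, 413]);
translate([469, 370, 0]) cube([35, 35, 413]);
translate([0, 371, 434]) cube([504, 34, 356]);
translate([0, 0, 595]) cube([28, 371, 28]);
translate([476, 0, 595]) cube([28, 371, 28]);
translate([0, 0, 434]) cube([28, 28, 161]);
translate([476, 0, 434]) cube([28, 28, 161]);


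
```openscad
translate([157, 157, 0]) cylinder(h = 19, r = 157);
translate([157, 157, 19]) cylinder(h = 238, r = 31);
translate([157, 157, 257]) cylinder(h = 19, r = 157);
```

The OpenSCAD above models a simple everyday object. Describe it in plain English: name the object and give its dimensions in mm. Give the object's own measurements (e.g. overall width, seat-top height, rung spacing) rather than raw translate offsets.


A spool: two coaxial disc flanges of radius 157 mm and thickness 19 mm, joined by a core cylinder of radius 31 mm and height 238 mm. The lower flange rests on z = 0 and the three cylinders share a vertical axis.


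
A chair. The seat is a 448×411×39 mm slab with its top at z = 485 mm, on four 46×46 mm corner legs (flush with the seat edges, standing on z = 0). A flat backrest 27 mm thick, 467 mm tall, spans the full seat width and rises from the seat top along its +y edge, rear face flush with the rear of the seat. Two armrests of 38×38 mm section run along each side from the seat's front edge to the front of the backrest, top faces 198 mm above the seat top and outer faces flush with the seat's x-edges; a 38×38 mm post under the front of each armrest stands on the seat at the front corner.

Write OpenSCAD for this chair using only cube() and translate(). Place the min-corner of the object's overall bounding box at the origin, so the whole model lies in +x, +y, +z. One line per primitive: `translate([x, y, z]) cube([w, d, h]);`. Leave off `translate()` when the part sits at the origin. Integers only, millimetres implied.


translate([0, 0, 446]) cube([448, 411, 39]);
cube([46, 46, 446]);
translate([402, 0, 0]) cube([46, 46, 446]);
translate([0, 365, 0]) cube([46, 46, 446]);
translate([402, 365, 0]) cube([46, 46, 446]);
translate([0, 384, 485]) cube([448, 27, 467]);
translate([0, 0, 645]) cube([38, 384, 38]);
translate([410, 0, 645]) cube([38, 384, 38]);
translate([0, 0, 485]) cube([38, 38, 160]);
translate([410, 0, 485]) cube([38, 38, 160]);


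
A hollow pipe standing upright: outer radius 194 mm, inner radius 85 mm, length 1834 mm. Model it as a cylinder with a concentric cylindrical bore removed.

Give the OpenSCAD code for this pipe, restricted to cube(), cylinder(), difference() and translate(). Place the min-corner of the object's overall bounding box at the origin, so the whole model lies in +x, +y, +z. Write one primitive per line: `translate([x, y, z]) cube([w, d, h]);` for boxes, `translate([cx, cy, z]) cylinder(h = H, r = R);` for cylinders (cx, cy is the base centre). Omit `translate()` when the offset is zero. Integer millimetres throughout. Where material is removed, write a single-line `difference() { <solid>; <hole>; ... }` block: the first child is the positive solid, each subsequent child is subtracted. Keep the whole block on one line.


difference() { translate([194, 194, 0]) cylinder(h = 1834, r = 194); translate([194, 194, 0]) cylinder(h = 1834, r = 85); }


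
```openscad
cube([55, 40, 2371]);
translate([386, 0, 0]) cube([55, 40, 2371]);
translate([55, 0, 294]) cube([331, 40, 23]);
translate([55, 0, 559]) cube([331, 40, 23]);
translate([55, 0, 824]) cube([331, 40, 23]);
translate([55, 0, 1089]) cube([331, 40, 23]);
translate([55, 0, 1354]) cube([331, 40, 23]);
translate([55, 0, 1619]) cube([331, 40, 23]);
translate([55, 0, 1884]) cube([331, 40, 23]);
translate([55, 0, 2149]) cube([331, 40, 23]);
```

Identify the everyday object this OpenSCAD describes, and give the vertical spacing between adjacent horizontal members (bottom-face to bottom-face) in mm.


A ladder. The rung spacing is 265 mm.

Two tall 55×40 posts with 8 short bars between them — a ladder. Adjacent rungs sit at z = 294 and z = 559, so the spacing is 559 − 294 = 265 mm.


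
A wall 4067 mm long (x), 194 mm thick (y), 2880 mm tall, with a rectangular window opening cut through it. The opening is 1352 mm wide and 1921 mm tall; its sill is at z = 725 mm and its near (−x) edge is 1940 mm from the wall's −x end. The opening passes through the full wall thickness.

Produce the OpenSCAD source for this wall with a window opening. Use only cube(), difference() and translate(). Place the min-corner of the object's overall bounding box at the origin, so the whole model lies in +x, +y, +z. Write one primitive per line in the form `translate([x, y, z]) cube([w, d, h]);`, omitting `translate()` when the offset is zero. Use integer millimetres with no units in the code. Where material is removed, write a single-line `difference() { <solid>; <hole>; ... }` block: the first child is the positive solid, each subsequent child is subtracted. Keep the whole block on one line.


difference() { cube([4067, 194, 2880]); translate([1940, 0, 725]) cube([1352, 194, 1921]); }


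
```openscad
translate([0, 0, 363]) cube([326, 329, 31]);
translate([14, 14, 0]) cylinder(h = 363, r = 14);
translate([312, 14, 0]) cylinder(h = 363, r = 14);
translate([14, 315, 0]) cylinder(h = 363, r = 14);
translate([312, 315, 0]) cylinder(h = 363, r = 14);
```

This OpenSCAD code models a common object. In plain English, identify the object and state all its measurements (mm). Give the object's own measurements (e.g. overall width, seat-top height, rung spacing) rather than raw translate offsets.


A four-legged stool. The seat is a 326×329×31 mm slab whose top surface is at z = 394 mm; four round legs, each 28 mm in diameter, run from the floor (z = 0) to the underside of the seat, each leg's axis is inset half a diameter from the nearest pair of seat edges (so the leg's bounding box is flush with the corner).


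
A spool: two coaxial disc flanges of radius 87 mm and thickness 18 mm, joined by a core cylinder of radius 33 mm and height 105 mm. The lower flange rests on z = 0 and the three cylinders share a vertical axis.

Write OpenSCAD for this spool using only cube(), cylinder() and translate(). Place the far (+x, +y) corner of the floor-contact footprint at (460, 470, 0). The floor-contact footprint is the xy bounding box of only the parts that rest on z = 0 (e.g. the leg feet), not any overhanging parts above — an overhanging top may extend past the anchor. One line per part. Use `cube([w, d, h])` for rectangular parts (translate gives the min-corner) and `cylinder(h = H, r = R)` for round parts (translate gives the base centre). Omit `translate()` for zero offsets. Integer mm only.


translate([373, 383, 0]) cylinder(h = 18, r = 87);
translate([373, 383, 18]) cylinder(h = 105, r = 33);
translate([373, 383, 123]) cylinder(h = 18, r = 87);
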